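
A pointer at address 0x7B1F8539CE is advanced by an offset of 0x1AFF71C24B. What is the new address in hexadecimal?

Add column by column in base 16, right to left:
  E+B = 9 carry 1
  C+4+1 = 1 carry 1
  9+2+1 = C
  3+C = F
  5+1 = 6
  8+7 = F
  F+F = E carry 1
  1+F+1 = 1 carry 1
  B+A+1 = 6 carry 1
  7+1+1 = 9

0x961EF6FC19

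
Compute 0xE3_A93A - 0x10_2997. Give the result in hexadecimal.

Subtract column by column in base 16:
  A-7 → 3
  3-9 → A (borrow)
  9-9-1 → F (borrow)
  A-2-1 → 7
  3-0 → 3
  E-1 → D

0xD37FA3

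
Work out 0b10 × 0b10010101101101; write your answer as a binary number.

Multiply each base-2 digit by 2, carrying:
  1×2 = 2 → write 0 carry 1
  0×2+1 = 1 → write 1
  1×2 = 2 → write 0 carry 1
  1×2+1 = 3 → write 1 carry 1
  0×2+1 = 1 → write 1
  1×2 = 2 → write 0 carry 1
  1×2+1 = 3 → write 1 carry 1
  0×2+1 = 1 → write 1
  1×2 = 2 → write 0 carry 1
  0×2+1 = 1 → write 1
  1×2 = 2 → write 0 carry 1
  0×2+1 = 1 → write 1
  0×2 = 0 → write 0
  1×2 = 2 → write 0 carry 1
  remaining carry: 1

0b100101011011010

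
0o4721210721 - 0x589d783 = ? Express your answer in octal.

0o4156635116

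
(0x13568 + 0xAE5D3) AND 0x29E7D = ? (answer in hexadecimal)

Add column by column in base 16, right to left:
  8+3 = B
  6+D = 3 carry 1
  5+5+1 = B
  3+E = 1 carry 1
  1+A+1 = C
Sum = 0xC1B3B; now AND with 0x29E7D:
  C&2=0, 1&9=1, B&E=A, 3&7=3, B&D=9

0x1A39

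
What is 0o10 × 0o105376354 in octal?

Multiply each base-8 digit by 8, carrying:
  4×8 = 32 → write 0 carry 4
  5×8+4 = 44 → write 4 carry 5
  3×8+5 = 29 → write 5 carry 3
  6×8+3 = 51 → write 3 carry 6
  7×8+6 = 62 → write 6 carry 7
  3×8+7 = 31 → write 7 carry 3
  5×8+3 = 43 → write 3 carry 5
  0×8+5 = 5 → write 5
  1×8 = 8 → write 0 carry 1
  remaining carry: 1

0o1053763540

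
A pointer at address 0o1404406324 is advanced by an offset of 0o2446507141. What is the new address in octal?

Add column by column in base 8, right to left:
  4+1 = 5
  2+4 = 6
  3+1 = 4
  6+7 = 5 carry 1
  0+0+1 = 1
  4+5 = 1 carry 1
  4+6+1 = 3 carry 1
  0+4+1 = 5
  4+4 = 0 carry 1
  1+2+1 = 4

0o4053115465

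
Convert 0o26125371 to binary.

Each octal digit is 3 bits: 2=010 6=110 1=001 2=010 5=101 3=011 7=111 1=001.

0b10110001010101011111001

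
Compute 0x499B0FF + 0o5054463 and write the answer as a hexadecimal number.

0o5054463 = 0x145933 in hexadecimal.
Add column by column in base 16, right to left:
  F+3 = 2 carry 1
  F+3+1 = 3 carry 1
  0+9+1 = A
  B+5 = 0 carry 1
  9+4+1 = E
  9+1 = A
  4+0 = 4

0x4AE0A32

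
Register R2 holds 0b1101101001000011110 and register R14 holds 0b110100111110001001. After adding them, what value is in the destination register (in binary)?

Add column by column in base 2, right to left:
  0+1 = 1
  1+0 = 1
  1+0 = 1
  1+1 = 0 carry 1
  1+0+1 = 0 carry 1
  0+0+1 = 1
  0+0 = 0
  0+1 = 1
  0+1 = 1
  1+1 = 0 carry 1
  0+1+1 = 0 carry 1
  0+1+1 = 0 carry 1
  1+0+1 = 0 carry 1
  0+0+1 = 1
  1+1 = 0 carry 1
  1+0+1 = 0 carry 1
  0+1+1 = 0 carry 1
  1+1+1 = 1 carry 1
  1+0+1 = 0 carry 1
  final carry 1

0b10100010000110100111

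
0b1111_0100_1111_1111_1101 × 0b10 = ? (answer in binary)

0b111101001111111111010

Multiply each base-2 digit by 2, carrying:
  1×2 = 2 → write 0 carry 1
  0×2+1 = 1 → write 1
  1×2 = 2 → write 0 carry 1
  1×2+1 = 3 → write 1 carry 1
  1×2+1 = 3 → write 1 carry 1
  1×2+1 = 3 → write 1 carry 1
  1×2+1 = 3 → write 1 carry 1
  1×2+1 = 3 → write 1 carry 1
  1×2+1 = 3 → write 1 carry 1
  1×2+1 = 3 → write 1 carry 1
  1×2+1 = 3 → write 1 carry 1
  1×2+1 = 3 → write 1 carry 1
  0×2+1 = 1 → write 1
  0×2 = 0 → write 0
  1×2 = 2 → write 0 carry 1
  0×2+1 = 1 → write 1
  1×2 = 2 → write 0 carry 1
  1×2+1 = 3 → write 1 carry 1
  1×2+1 = 3 → write 1 carry 1
  1×2+1 = 3 → write 1 carry 1
  remaining carry: 1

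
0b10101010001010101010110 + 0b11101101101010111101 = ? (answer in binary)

Add column by column in base 2, right to left:
  0+1 = 1
  1+0 = 1
  1+1 = 0 carry 1
  0+1+1 = 0 carry 1
  1+1+1 = 1 carry 1
  0+1+1 = 0 carry 1
  1+0+1 = 0 carry 1
  0+1+1 = 0 carry 1
  1+0+1 = 0 carry 1
  0+1+1 = 0 carry 1
  1+0+1 = 0 carry 1
  0+1+1 = 0 carry 1
  1+1+1 = 1 carry 1
  0+0+1 = 1
  0+1 = 1
  0+1 = 1
  1+0 = 1
  0+1 = 1
  1+1 = 0 carry 1
  0+1+1 = 0 carry 1
  1+0+1 = 0 carry 1
  0+0+1 = 1
  1+0 = 1

0b11000111111000000010011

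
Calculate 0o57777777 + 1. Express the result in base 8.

The trailing 7 digits are 7 (max in base 8), so adding 1 cascades: they roll to 0 and the next digit up increments.

0o60000000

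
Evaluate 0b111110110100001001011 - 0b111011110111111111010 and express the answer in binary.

Subtract column by column in base 2:
  1-0 → 1
  1-1 → 0
  0-0 → 0
  1-1 → 0
  0-1 → 1 (borrow)
  0-1-1 → 0 (borrow)
  1-1-1 → 1 (borrow)
  0-1-1 → 0 (borrow)
  0-1-1 → 0 (borrow)
  0-1-1 → 0 (borrow)
  0-1-1 → 0 (borrow)
  1-1-1 → 1 (borrow)
  0-0-1 → 1 (borrow)
  1-1-1 → 1 (borrow)
  1-1-1 → 1 (borrow)
  0-1-1 → 0 (borrow)
  1-1-1 → 1 (borrow)
  1-0-1 → 0
  1-1 → 0
  1-1 → 0
  1-1 → 0

0b10111100001010001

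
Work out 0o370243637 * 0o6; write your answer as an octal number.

Multiply each base-8 digit by 6, carrying:
  7×6 = 42 → write 2 carry 5
  3×6+5 = 23 → write 7 carry 2
  6×6+2 = 38 → write 6 carry 4
  3×6+4 = 22 → write 6 carry 2
  4×6+2 = 26 → write 2 carry 3
  2×6+3 = 15 → write 7 carry 1
  0×6+1 = 1 → write 1
  7×6 = 42 → write 2 carry 5
  3×6+5 = 23 → write 7 carry 2
  remaining carry: 2

0o2721726672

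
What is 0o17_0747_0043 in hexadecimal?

0xF1E7023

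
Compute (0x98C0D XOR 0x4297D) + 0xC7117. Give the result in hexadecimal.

0x1A1687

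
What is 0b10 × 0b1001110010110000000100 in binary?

Multiply each base-2 digit by 2, carrying:
  0×2 = 0 → write 0
  0×2 = 0 → write 0
  1×2 = 2 → write 0 carry 1
  0×2+1 = 1 → write 1
  0×2 = 0 → write 0
  0×2 = 0 → write 0
  0×2 = 0 → write 0
  0×2 = 0 → write 0
  0×2 = 0 → write 0
  0×2 = 0 → write 0
  1×2 = 2 → write 0 carry 1
  1×2+1 = 3 → write 1 carry 1
  0×2+1 = 1 → write 1
  1×2 = 2 → write 0 carry 1
  0×2+1 = 1 → write 1
  0×2 = 0 → write 0
  1×2 = 2 → write 0 carry 1
  1×2+1 = 3 → write 1 carry 1
  1×2+1 = 3 → write 1 carry 1
  0×2+1 = 1 → write 1
  0×2 = 0 → write 0
  1×2 = 2 → write 0 carry 1
  remaining carry: 1

0b10011100101100000001000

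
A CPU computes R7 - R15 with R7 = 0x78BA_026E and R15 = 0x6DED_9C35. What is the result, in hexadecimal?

0xACC6639

Subtract column by column in base 16:
  E-5 → 9
  6-3 → 3
  2-C → 6 (borrow)
  0-9-1 → 6 (borrow)
  A-D-1 → C (borrow)
  B-E-1 → C (borrow)
  8-D-1 → A (borrow)
  7-6-1 → 0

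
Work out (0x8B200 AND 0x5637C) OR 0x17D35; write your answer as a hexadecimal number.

0x8B200 AND 0x5637C = 0x02200.
Then OR with 0x17D35.

0x17F35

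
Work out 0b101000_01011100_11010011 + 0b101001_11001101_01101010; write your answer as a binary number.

Add column by column in base 2, right to left:
  1+0 = 1
  1+1 = 0 carry 1
  0+0+1 = 1
  0+1 = 1
  1+0 = 1
  0+1 = 1
  1+1 = 0 carry 1
  1+0+1 = 0 carry 1
  0+1+1 = 0 carry 1
  0+0+1 = 1
  1+1 = 0 carry 1
  1+1+1 = 1 carry 1
  1+0+1 = 0 carry 1
  0+0+1 = 1
  1+1 = 0 carry 1
  0+1+1 = 0 carry 1
  0+1+1 = 0 carry 1
  0+0+1 = 1
  0+0 = 0
  1+1 = 0 carry 1
  0+0+1 = 1
  1+1 = 0 carry 1
  final carry 1

0b10100100010101000111101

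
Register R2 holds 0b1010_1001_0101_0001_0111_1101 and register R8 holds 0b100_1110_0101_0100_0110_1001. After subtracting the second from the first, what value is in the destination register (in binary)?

Subtract column by column in base 2:
  1-1 → 0
  0-0 → 0
  1-0 → 1
  1-1 → 0
  1-0 → 1
  1-1 → 0
  1-1 → 0
  0-0 → 0
  1-0 → 1
  0-0 → 0
  0-1 → 1 (borrow)
  0-0-1 → 1 (borrow)
  1-1-1 → 1 (borrow)
  0-0-1 → 1 (borrow)
  1-1-1 → 1 (borrow)
  0-0-1 → 1 (borrow)
  1-0-1 → 0
  0-1 → 1 (borrow)
  0-1-1 → 0 (borrow)
  1-1-1 → 1 (borrow)
  0-0-1 → 1 (borrow)
  1-0-1 → 0
  0-1 → 1 (borrow)
  1-0-1 → 0

0b10110101111110100010100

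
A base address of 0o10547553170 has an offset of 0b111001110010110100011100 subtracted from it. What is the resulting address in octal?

0o10455724534

0b111001110010110100011100 = 0o71626434 in octal.
Subtract column by column in base 8:
  0-4 → 4 (borrow)
  7-3-1 → 3
  1-4 → 5 (borrow)
  3-6-1 → 4 (borrow)
  5-2-1 → 2
  5-6 → 7 (borrow)
  7-1-1 → 5
  4-7 → 5 (borrow)
  5-0-1 → 4
  0-0 → 0
  1-0 → 1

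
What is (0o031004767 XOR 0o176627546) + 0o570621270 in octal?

First 0o031004767 XOR 0o176627546 = 0o147623221.
Add column by column in base 8, right to left:
  1+0 = 1
  2+7 = 1 carry 1
  2+2+1 = 5
  3+1 = 4
  2+2 = 4
  6+6 = 4 carry 1
  7+0+1 = 0 carry 1
  4+7+1 = 4 carry 1
  1+5+1 = 7

0o740444511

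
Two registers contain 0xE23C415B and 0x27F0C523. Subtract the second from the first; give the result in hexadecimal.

Subtract column by column in base 16:
  B-3 → 8
  5-2 → 3
  1-5 → C (borrow)
  4-C-1 → 7 (borrow)
  C-0-1 → B
  3-F → 4 (borrow)
  2-7-1 → A (borrow)
  E-2-1 → B

0xBA4B7C38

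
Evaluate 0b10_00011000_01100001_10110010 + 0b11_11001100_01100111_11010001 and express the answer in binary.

0b101111001001100100110000011

Add column by column in base 2, right to left:
  0+1 = 1
  1+0 = 1
  0+0 = 0
  0+0 = 0
  1+1 = 0 carry 1
  1+0+1 = 0 carry 1
  0+1+1 = 0 carry 1
  1+1+1 = 1 carry 1
  1+1+1 = 1 carry 1
  0+1+1 = 0 carry 1
  0+1+1 = 0 carry 1
  0+0+1 = 1
  0+0 = 0
  1+1 = 0 carry 1
  1+1+1 = 1 carry 1
  0+0+1 = 1
  0+0 = 0
  0+0 = 0
  0+1 = 1
  1+1 = 0 carry 1
  1+0+1 = 0 carry 1
  0+0+1 = 1
  0+1 = 1
  0+1 = 1
  0+1 = 1
  1+1 = 0 carry 1
  final carry 1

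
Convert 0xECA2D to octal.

0o3545055

Expand each hex digit to 4 bits: E=1110 C=1100 A=1010 2=0010 D=1101.
Group the bits in threes: 011 101 100 101 000 101 101 → 3545055.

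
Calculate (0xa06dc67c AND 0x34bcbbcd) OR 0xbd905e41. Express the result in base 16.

0xbdbcde4d

0xa06dc67c AND 0x34bcbbcd = 0x202c824c.
Then OR with 0xbd905e41.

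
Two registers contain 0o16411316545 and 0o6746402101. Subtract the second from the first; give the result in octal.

0o7442714444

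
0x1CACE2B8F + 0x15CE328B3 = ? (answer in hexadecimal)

0x327B15442

Add column by column in base 16, right to left:
  F+3 = 2 carry 1
  8+B+1 = 4 carry 1
  B+8+1 = 4 carry 1
  2+2+1 = 5
  E+3 = 1 carry 1
  C+E+1 = B carry 1
  A+C+1 = 7 carry 1
  C+5+1 = 2 carry 1
  1+1+1 = 3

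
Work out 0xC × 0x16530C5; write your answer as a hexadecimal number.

0x10BE493C

Multiply each base-16 digit by 12, carrying:
  5×12 = 60 → write C carry 3
  C×12+3 = 147 → write 3 carry 9
  0×12+9 = 9 → write 9
  3×12 = 36 → write 4 carry 2
  5×12+2 = 62 → write E carry 3
  6×12+3 = 75 → write B carry 4
  1×12+4 = 16 → write 0 carry 1
  remaining carry: 1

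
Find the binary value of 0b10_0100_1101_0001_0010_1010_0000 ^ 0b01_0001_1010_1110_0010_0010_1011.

XOR bit by bit (1 where the bits differ):
  10010011010001001010100000
^ 01000110101110001000101011
= 11010101111111000010001011

0b11010101111111000010001011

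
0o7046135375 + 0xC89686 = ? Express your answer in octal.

0o7130250603

0xC89686 = 0o62113206 in octal.
Add column by column in base 8, right to left:
  5+6 = 3 carry 1
  7+0+1 = 0 carry 1
  3+2+1 = 6
  5+3 = 0 carry 1
  3+1+1 = 5
  1+1 = 2
  6+2 = 0 carry 1
  4+6+1 = 3 carry 1
  0+0+1 = 1
  7+0 = 7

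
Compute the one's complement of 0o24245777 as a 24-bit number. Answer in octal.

0o53532000

Each oct digit d becomes 7−d:
  2→5, 4→3, 2→5, 4→3, 5→2, 7→0, 7→0, 7→0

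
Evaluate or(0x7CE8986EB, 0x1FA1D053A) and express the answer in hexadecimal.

0x7FE9D87FB

OR each hex digit independently (no carries):
  7|1=7, C|F=F, E|A=E, 8|1=9, 9|D=D, 8|0=8, 6|5=7, E|3=F, B|A=B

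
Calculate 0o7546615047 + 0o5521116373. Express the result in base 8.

Add column by column in base 8, right to left:
  7+3 = 2 carry 1
  4+7+1 = 4 carry 1
  0+3+1 = 4
  5+6 = 3 carry 1
  1+1+1 = 3
  6+1 = 7
  6+1 = 7
  4+2 = 6
  5+5 = 2 carry 1
  7+5+1 = 5 carry 1
  final carry 1

0o15267733442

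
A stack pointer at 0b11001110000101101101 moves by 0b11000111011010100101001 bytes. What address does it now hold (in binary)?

0b11100001001011010010110

Add column by column in base 2, right to left:
  1+1 = 0 carry 1
  0+0+1 = 1
  1+0 = 1
  1+1 = 0 carry 1
  0+0+1 = 1
  1+1 = 0 carry 1
  1+0+1 = 0 carry 1
  0+0+1 = 1
  1+1 = 0 carry 1
  0+0+1 = 1
  0+1 = 1
  0+0 = 0
  0+1 = 1
  1+1 = 0 carry 1
  1+0+1 = 0 carry 1
  1+1+1 = 1 carry 1
  0+1+1 = 0 carry 1
  0+1+1 = 0 carry 1
  1+0+1 = 0 carry 1
  1+0+1 = 0 carry 1
  0+0+1 = 1
  0+1 = 1
  0+1 = 1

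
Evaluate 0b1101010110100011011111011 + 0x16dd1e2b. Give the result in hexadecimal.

0x18886526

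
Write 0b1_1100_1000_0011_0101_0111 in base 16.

Group the bits into nibbles: 0001 1100 1000 0011 0101 0111 → 1C8357.

0x1C8357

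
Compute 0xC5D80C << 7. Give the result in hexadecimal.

7 bits is not a whole number of base-16 digits; in binary: 110001011101100000001100 << 7 = 1100010111011000000011000000000.

0x62EC0600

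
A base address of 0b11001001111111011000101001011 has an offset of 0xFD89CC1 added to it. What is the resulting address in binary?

0xFD89CC1 = 0b1111110110001001110011000001 in binary.
Add column by column in base 2, right to left:
  1+1 = 0 carry 1
  1+0+1 = 0 carry 1
  0+0+1 = 1
  1+0 = 1
  0+0 = 0
  0+0 = 0
  1+1 = 0 carry 1
  0+1+1 = 0 carry 1
  1+0+1 = 0 carry 1
  0+0+1 = 1
  0+1 = 1
  0+1 = 1
  1+1 = 0 carry 1
  1+0+1 = 0 carry 1
  0+0+1 = 1
  1+1 = 0 carry 1
  1+0+1 = 0 carry 1
  1+0+1 = 0 carry 1
  1+0+1 = 0 carry 1
  1+1+1 = 1 carry 1
  1+1+1 = 1 carry 1
  1+0+1 = 0 carry 1
  0+1+1 = 0 carry 1
  0+1+1 = 0 carry 1
  1+1+1 = 1 carry 1
  0+1+1 = 0 carry 1
  0+1+1 = 0 carry 1
  1+1+1 = 1 carry 1
  1+0+1 = 0 carry 1
  final carry 1

0b101001000110000100111000001100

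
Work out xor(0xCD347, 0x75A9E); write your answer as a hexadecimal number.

0xB89D9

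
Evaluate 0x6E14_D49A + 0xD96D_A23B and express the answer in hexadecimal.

Add column by column in base 16, right to left:
  A+B = 5 carry 1
  9+3+1 = D
  4+2 = 6
  D+A = 7 carry 1
  4+D+1 = 2 carry 1
  1+6+1 = 8
  E+9 = 7 carry 1
  6+D+1 = 4 carry 1
  final carry 1

0x1478276D5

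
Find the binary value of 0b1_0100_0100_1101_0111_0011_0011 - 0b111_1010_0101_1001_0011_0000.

0b110010100111111000000011

Subtract column by column in base 2:
  1-0 → 1
  1-0 → 1
  0-0 → 0
  0-0 → 0
  1-1 → 0
  1-1 → 0
  0-0 → 0
  0-0 → 0
  1-1 → 0
  1-0 → 1
  1-0 → 1
  0-1 → 1 (borrow)
  1-1-1 → 1 (borrow)
  0-0-1 → 1 (borrow)
  1-1-1 → 1 (borrow)
  1-0-1 → 0
  0-0 → 0
  0-1 → 1 (borrow)
  1-0-1 → 0
  0-1 → 1 (borrow)
  0-1-1 → 0 (borrow)
  0-1-1 → 0 (borrow)
  1-1-1 → 1 (borrow)
  0-0-1 → 1 (borrow)
  1-0-1 → 0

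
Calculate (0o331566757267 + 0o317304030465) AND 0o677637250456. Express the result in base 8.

Add column by column in base 8, right to left:
  7+5 = 4 carry 1
  6+6+1 = 5 carry 1
  2+4+1 = 7
  7+0 = 7
  5+3 = 0 carry 1
  7+0+1 = 0 carry 1
  6+4+1 = 3 carry 1
  6+0+1 = 7
  5+3 = 0 carry 1
  1+7+1 = 1 carry 1
  3+1+1 = 5
  3+3 = 6
Sum = 0o651073007754; now AND with 0o677637250456:
  6&6=6, 5&7=5, 1&7=1, 0&6=0, 7&3=3, 3&7=3, 0&2=0, 0&5=0, 7&0=0, 7&4=4, 5&5=5, 4&6=4

0o651033000454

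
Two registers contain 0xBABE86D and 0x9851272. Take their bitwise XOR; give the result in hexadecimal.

0x22EFA1F

XOR each hex digit independently (no carries):
  B^9=2, A^8=2, B^5=E, E^1=F, 8^2=A, 6^7=1, D^2=F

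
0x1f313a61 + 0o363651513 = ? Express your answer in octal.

0o4300106654

0x1f313a61 = 0o3714235141 in octal.
Add column by column in base 8, right to left:
  1+3 = 4
  4+1 = 5
  1+5 = 6
  5+1 = 6
  3+5 = 0 carry 1
  2+6+1 = 1 carry 1
  4+3+1 = 0 carry 1
  1+6+1 = 0 carry 1
  7+3+1 = 3 carry 1
  3+0+1 = 4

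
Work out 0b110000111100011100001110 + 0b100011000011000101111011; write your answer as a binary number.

Add column by column in base 2, right to left:
  0+1 = 1
  1+1 = 0 carry 1
  1+0+1 = 0 carry 1
  1+1+1 = 1 carry 1
  0+1+1 = 0 carry 1
  0+1+1 = 0 carry 1
  0+1+1 = 0 carry 1
  0+0+1 = 1
  1+1 = 0 carry 1
  1+0+1 = 0 carry 1
  1+0+1 = 0 carry 1
  0+0+1 = 1
  0+1 = 1
  0+1 = 1
  1+0 = 1
  1+0 = 1
  1+0 = 1
  1+0 = 1
  0+1 = 1
  0+1 = 1
  0+0 = 0
  0+0 = 0
  1+0 = 1
  1+1 = 0 carry 1
  final carry 1

0b1010011111111100010001001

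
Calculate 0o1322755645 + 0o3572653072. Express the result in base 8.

0o5115630737

Add column by column in base 8, right to left:
  5+2 = 7
  4+7 = 3 carry 1
  6+0+1 = 7
  5+3 = 0 carry 1
  5+5+1 = 3 carry 1
  7+6+1 = 6 carry 1
  2+2+1 = 5
  2+7 = 1 carry 1
  3+5+1 = 1 carry 1
  1+3+1 = 5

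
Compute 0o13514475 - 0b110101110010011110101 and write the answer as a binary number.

0b100111011010001001000

0o13514475 = 0b1011101001100100111101 in binary.
Subtract column by column in base 2:
  1-1 → 0
  0-0 → 0
  1-1 → 0
  1-0 → 1
  1-1 → 0
  1-1 → 0
  0-1 → 1 (borrow)
  0-1-1 → 0 (borrow)
  1-0-1 → 0
  0-0 → 0
  0-1 → 1 (borrow)
  1-0-1 → 0
  1-0 → 1
  0-1 → 1 (borrow)
  0-1-1 → 0 (borrow)
  1-1-1 → 1 (borrow)
  0-0-1 → 1 (borrow)
  1-1-1 → 1 (borrow)
  1-0-1 → 0
  1-1 → 0
  0-1 → 1 (borrow)
  1-0-1 → 0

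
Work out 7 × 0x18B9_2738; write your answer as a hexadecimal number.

0xAD101288

Multiply each base-16 digit by 7, carrying:
  8×7 = 56 → write 8 carry 3
  3×7+3 = 24 → write 8 carry 1
  7×7+1 = 50 → write 2 carry 3
  2×7+3 = 17 → write 1 carry 1
  9×7+1 = 64 → write 0 carry 4
  B×7+4 = 81 → write 1 carry 5
  8×7+5 = 61 → write D carry 3
  1×7+3 = 10 → write A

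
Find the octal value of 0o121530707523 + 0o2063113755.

0o123614023500

Add column by column in base 8, right to left:
  3+5 = 0 carry 1
  2+5+1 = 0 carry 1
  5+7+1 = 5 carry 1
  7+3+1 = 3 carry 1
  0+1+1 = 2
  7+1 = 0 carry 1
  0+3+1 = 4
  3+6 = 1 carry 1
  5+0+1 = 6
  1+2 = 3
  2+0 = 2
  1+0 = 1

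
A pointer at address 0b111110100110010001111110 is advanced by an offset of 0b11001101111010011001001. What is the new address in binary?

0b1011000010101100101000111

Add column by column in base 2, right to left:
  0+1 = 1
  1+0 = 1
  1+0 = 1
  1+1 = 0 carry 1
  1+0+1 = 0 carry 1
  1+0+1 = 0 carry 1
  1+1+1 = 1 carry 1
  0+1+1 = 0 carry 1
  0+0+1 = 1
  0+0 = 0
  1+1 = 0 carry 1
  0+0+1 = 1
  0+1 = 1
  1+1 = 0 carry 1
  1+1+1 = 1 carry 1
  0+1+1 = 0 carry 1
  0+0+1 = 1
  1+1 = 0 carry 1
  0+1+1 = 0 carry 1
  1+0+1 = 0 carry 1
  1+0+1 = 0 carry 1
  1+1+1 = 1 carry 1
  1+1+1 = 1 carry 1
  1+0+1 = 0 carry 1
  final carry 1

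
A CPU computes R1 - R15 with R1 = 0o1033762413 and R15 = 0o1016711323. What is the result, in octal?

Subtract column by column in base 8:
  3-3 → 0
  1-2 → 7 (borrow)
  4-3-1 → 0
  2-1 → 1
  6-1 → 5
  7-7 → 0
  3-6 → 5 (borrow)
  3-1-1 → 1
  0-0 → 0
  1-1 → 0

0o15051070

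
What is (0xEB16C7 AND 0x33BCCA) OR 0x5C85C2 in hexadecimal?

0x7F95C2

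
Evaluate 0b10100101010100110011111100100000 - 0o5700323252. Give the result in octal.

0b10100101010100110011111100100000 = 0o24524637440 in octal.
Subtract column by column in base 8:
  0-2 → 6 (borrow)
  4-5-1 → 6 (borrow)
  4-2-1 → 1
  7-3 → 4
  3-2 → 1
  6-3 → 3
  4-0 → 4
  2-0 → 2
  5-7 → 6 (borrow)
  4-5-1 → 6 (borrow)
  2-0-1 → 1

0o16624314166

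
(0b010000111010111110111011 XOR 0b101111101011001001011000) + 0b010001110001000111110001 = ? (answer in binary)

First 0b010000111010111110111011 XOR 0b101111101011001001011000 = 0b111111010001110111100011.
Add column by column in base 2, right to left:
  1+1 = 0 carry 1
  1+0+1 = 0 carry 1
  0+0+1 = 1
  0+0 = 0
  0+1 = 1
  1+1 = 0 carry 1
  1+1+1 = 1 carry 1
  1+1+1 = 1 carry 1
  1+1+1 = 1 carry 1
  0+0+1 = 1
  1+0 = 1
  1+0 = 1
  1+1 = 0 carry 1
  0+0+1 = 1
  0+0 = 0
  0+0 = 0
  1+1 = 0 carry 1
  0+1+1 = 0 carry 1
  1+1+1 = 1 carry 1
  1+0+1 = 0 carry 1
  1+0+1 = 0 carry 1
  1+0+1 = 0 carry 1
  1+1+1 = 1 carry 1
  1+0+1 = 0 carry 1
  final carry 1

0b1010001000010111111010100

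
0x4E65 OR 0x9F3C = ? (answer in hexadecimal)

0xDF7D

OR each hex digit independently (no carries):
  4|9=D, E|F=F, 6|3=7, 5|C=D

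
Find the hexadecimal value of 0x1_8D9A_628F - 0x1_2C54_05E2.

0x61465CAD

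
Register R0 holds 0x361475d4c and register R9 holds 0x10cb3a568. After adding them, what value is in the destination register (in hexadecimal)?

Add column by column in base 16, right to left:
  c+8 = 4 carry 1
  4+6+1 = b
  d+5 = 2 carry 1
  5+a+1 = 0 carry 1
  7+3+1 = b
  4+b = f
  1+c = d
  6+0 = 6
  3+1 = 4

0x46dfb02b4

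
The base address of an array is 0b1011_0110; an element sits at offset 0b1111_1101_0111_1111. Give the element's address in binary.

0b1111111000110101

Add column by column in base 2, right to left:
  0+1 = 1
  1+1 = 0 carry 1
  1+1+1 = 1 carry 1
  0+1+1 = 0 carry 1
  1+1+1 = 1 carry 1
  1+1+1 = 1 carry 1
  0+1+1 = 0 carry 1
  1+0+1 = 0 carry 1
  0+1+1 = 0 carry 1
  0+0+1 = 1
  0+1 = 1
  0+1 = 1
  0+1 = 1
  0+1 = 1
  0+1 = 1
  0+1 = 1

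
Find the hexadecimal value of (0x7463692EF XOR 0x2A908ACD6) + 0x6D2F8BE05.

0xCC236FC3E

First 0x7463692EF XOR 0x2A908ACD6 = 0x5EF3E3E39.
Add column by column in base 16, right to left:
  9+5 = E
  3+0 = 3
  E+E = C carry 1
  3+B+1 = F
  E+8 = 6 carry 1
  3+F+1 = 3 carry 1
  F+2+1 = 2 carry 1
  E+D+1 = C carry 1
  5+6+1 = C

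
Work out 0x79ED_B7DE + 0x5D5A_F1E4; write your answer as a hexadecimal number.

0xD748A9C2

Add column by column in base 16, right to left:
  E+4 = 2 carry 1
  D+E+1 = C carry 1
  7+1+1 = 9
  B+F = A carry 1
  D+A+1 = 8 carry 1
  E+5+1 = 4 carry 1
  9+D+1 = 7 carry 1
  7+5+1 = D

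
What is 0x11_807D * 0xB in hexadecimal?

0xC0855F

Multiply each base-16 digit by 11, carrying:
  D×11 = 143 → write F carry 8
  7×11+8 = 85 → write 5 carry 5
  0×11+5 = 5 → write 5
  8×11 = 88 → write 8 carry 5
  1×11+5 = 16 → write 0 carry 1
  1×11+1 = 12 → write C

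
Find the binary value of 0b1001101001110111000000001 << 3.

0b1001101001110111000000001000

Left shift by 3: append 3 zero bits.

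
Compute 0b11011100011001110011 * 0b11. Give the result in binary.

0b1010010101001101011001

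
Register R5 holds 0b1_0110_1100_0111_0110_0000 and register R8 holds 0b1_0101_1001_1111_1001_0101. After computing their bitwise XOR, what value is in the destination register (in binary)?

XOR bit by bit (1 where the bits differ):
  101101100011101100000
^ 101011001111110010101
= 000110101100011110101

0b000110101100011110101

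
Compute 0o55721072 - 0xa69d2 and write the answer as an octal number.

0o53234150

0xa69d2 = 0o2464722 in octal.
Subtract column by column in base 8:
  2-2 → 0
  7-2 → 5
  0-7 → 1 (borrow)
  1-4-1 → 4 (borrow)
  2-6-1 → 3 (borrow)
  7-4-1 → 2
  5-2 → 3
  5-0 → 5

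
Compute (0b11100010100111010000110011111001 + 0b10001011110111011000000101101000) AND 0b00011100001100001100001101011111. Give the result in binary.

Add column by column in base 2, right to left:
  1+0 = 1
  0+0 = 0
  0+0 = 0
  1+1 = 0 carry 1
  1+0+1 = 0 carry 1
  1+1+1 = 1 carry 1
  1+1+1 = 1 carry 1
  1+0+1 = 0 carry 1
  0+1+1 = 0 carry 1
  0+0+1 = 1
  1+0 = 1
  1+0 = 1
  0+0 = 0
  0+0 = 0
  0+0 = 0
  0+1 = 1
  1+1 = 0 carry 1
  0+0+1 = 1
  1+1 = 0 carry 1
  1+1+1 = 1 carry 1
  1+1+1 = 1 carry 1
  0+0+1 = 1
  0+1 = 1
  1+1 = 0 carry 1
  0+1+1 = 0 carry 1
  1+1+1 = 1 carry 1
  0+0+1 = 1
  0+1 = 1
  0+0 = 0
  1+0 = 1
  1+0 = 1
  1+1 = 0 carry 1
  final carry 1
Sum = 0b101101110011110101000111001100001; now AND with 0b00011100001100001100001101011111:
  101101110011110101000111001100001
& 000011100001100001100001101011111
= 000001100001100001000001001000001

0b1100001100001000001001000001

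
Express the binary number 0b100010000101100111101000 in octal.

0o42054750

Group the bits in threes: 100 010 000 101 100 111 101 000 → 42054750.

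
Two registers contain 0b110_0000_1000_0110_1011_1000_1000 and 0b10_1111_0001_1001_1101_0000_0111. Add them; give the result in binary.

Add column by column in base 2, right to left:
  0+1 = 1
  0+1 = 1
  0+1 = 1
  1+0 = 1
  0+0 = 0
  0+0 = 0
  0+0 = 0
  1+0 = 1
  1+1 = 0 carry 1
  1+0+1 = 0 carry 1
  0+1+1 = 0 carry 1
  1+1+1 = 1 carry 1
  0+1+1 = 0 carry 1
  1+0+1 = 0 carry 1
  1+0+1 = 0 carry 1
  0+1+1 = 0 carry 1
  0+1+1 = 0 carry 1
  0+0+1 = 1
  0+0 = 0
  1+0 = 1
  0+1 = 1
  0+1 = 1
  0+1 = 1
  0+1 = 1
  0+0 = 0
  1+1 = 0 carry 1
  1+0+1 = 0 carry 1
  final carry 1

0b1000111110100000100010001111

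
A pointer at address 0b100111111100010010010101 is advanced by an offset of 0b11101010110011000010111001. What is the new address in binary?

Add column by column in base 2, right to left:
  1+1 = 0 carry 1
  0+0+1 = 1
  1+0 = 1
  0+1 = 1
  1+1 = 0 carry 1
  0+1+1 = 0 carry 1
  0+0+1 = 1
  1+1 = 0 carry 1
  0+0+1 = 1
  0+0 = 0
  1+0 = 1
  0+0 = 0
  0+1 = 1
  0+1 = 1
  1+0 = 1
  1+0 = 1
  1+1 = 0 carry 1
  1+1+1 = 1 carry 1
  1+0+1 = 0 carry 1
  1+1+1 = 1 carry 1
  1+0+1 = 0 carry 1
  0+1+1 = 0 carry 1
  0+0+1 = 1
  1+1 = 0 carry 1
  0+1+1 = 0 carry 1
  0+1+1 = 0 carry 1
  final carry 1

0b100010010101111010101001110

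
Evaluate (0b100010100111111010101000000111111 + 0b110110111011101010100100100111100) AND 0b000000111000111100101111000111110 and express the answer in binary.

0b100000100100001100000111010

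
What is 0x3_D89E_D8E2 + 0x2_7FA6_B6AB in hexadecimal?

Add column by column in base 16, right to left:
  2+B = D
  E+A = 8 carry 1
  8+6+1 = F
  D+B = 8 carry 1
  E+6+1 = 5 carry 1
  9+A+1 = 4 carry 1
  8+F+1 = 8 carry 1
  D+7+1 = 5 carry 1
  3+2+1 = 6

0x658458F8D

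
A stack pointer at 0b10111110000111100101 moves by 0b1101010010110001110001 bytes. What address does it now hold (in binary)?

0b10000010000111001010110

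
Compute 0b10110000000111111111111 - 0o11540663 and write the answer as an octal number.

0b10110000000111111111111 = 0o26007777 in octal.
Subtract column by column in base 8:
  7-3 → 4
  7-6 → 1
  7-6 → 1
  7-0 → 7
  0-4 → 4 (borrow)
  0-5-1 → 2 (borrow)
  6-1-1 → 4
  2-1 → 1

0o14247114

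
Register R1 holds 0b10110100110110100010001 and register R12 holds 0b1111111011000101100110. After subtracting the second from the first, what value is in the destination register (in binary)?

0b110101011101110101011

Subtract column by column in base 2:
  1-0 → 1
  0-1 → 1 (borrow)
  0-1-1 → 0 (borrow)
  0-0-1 → 1 (borrow)
  1-0-1 → 0
  0-1 → 1 (borrow)
  0-1-1 → 0 (borrow)
  0-0-1 → 1 (borrow)
  1-1-1 → 1 (borrow)
  0-0-1 → 1 (borrow)
  1-0-1 → 0
  1-0 → 1
  0-1 → 1 (borrow)
  1-1-1 → 1 (borrow)
  1-0-1 → 0
  0-1 → 1 (borrow)
  0-1-1 → 0 (borrow)
  1-1-1 → 1 (borrow)
  0-1-1 → 0 (borrow)
  1-1-1 → 1 (borrow)
  1-1-1 → 1 (borrow)
  0-1-1 → 0 (borrow)
  1-0-1 → 0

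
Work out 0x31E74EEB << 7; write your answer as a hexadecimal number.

0x18F3A77580

7 bits is not a whole number of base-16 digits; in binary: 110001111001110100111011101011 << 7 = 1100011110011101001110111010110000000.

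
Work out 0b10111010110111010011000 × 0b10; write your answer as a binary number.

0b101110101101110100110000

Multiply each base-2 digit by 2, carrying:
  0×2 = 0 → write 0
  0×2 = 0 → write 0
  0×2 = 0 → write 0
  1×2 = 2 → write 0 carry 1
  1×2+1 = 3 → write 1 carry 1
  0×2+1 = 1 → write 1
  0×2 = 0 → write 0
  1×2 = 2 → write 0 carry 1
  0×2+1 = 1 → write 1
  1×2 = 2 → write 0 carry 1
  1×2+1 = 3 → write 1 carry 1
  1×2+1 = 3 → write 1 carry 1
  0×2+1 = 1 → write 1
  1×2 = 2 → write 0 carry 1
  1×2+1 = 3 → write 1 carry 1
  0×2+1 = 1 → write 1
  1×2 = 2 → write 0 carry 1
  0×2+1 = 1 → write 1
  1×2 = 2 → write 0 carry 1
  1×2+1 = 3 → write 1 carry 1
  1×2+1 = 3 → write 1 carry 1
  0×2+1 = 1 → write 1
  1×2 = 2 → write 0 carry 1
  remaining carry: 1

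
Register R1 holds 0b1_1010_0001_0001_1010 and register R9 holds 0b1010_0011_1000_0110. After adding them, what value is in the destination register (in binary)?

Add column by column in base 2, right to left:
  0+0 = 0
  1+1 = 0 carry 1
  0+1+1 = 0 carry 1
  1+0+1 = 0 carry 1
  1+0+1 = 0 carry 1
  0+0+1 = 1
  0+0 = 0
  0+1 = 1
  1+1 = 0 carry 1
  0+1+1 = 0 carry 1
  0+0+1 = 1
  0+0 = 0
  0+0 = 0
  1+1 = 0 carry 1
  0+0+1 = 1
  1+1 = 0 carry 1
  1+0+1 = 0 carry 1
  final carry 1

0b100100010010100000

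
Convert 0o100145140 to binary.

0b1000000001100101001100000

Each octal digit is 3 bits: 1=001 0=000 0=000 1=001 4=100 5=101 1=001 4=100 0=000.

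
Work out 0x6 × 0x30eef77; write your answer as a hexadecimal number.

0x12599cca

Multiply each base-16 digit by 6, carrying:
  7×6 = 42 → write a carry 2
  7×6+2 = 44 → write c carry 2
  f×6+2 = 92 → write c carry 5
  e×6+5 = 89 → write 9 carry 5
  e×6+5 = 89 → write 9 carry 5
  0×6+5 = 5 → write 5
  3×6 = 18 → write 2 carry 1
  remaining carry: 1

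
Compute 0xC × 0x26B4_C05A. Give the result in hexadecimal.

Multiply each base-16 digit by 12, carrying:
  A×12 = 120 → write 8 carry 7
  5×12+7 = 67 → write 3 carry 4
  0×12+4 = 4 → write 4
  C×12 = 144 → write 0 carry 9
  4×12+9 = 57 → write 9 carry 3
  B×12+3 = 135 → write 7 carry 8
  6×12+8 = 80 → write 0 carry 5
  2×12+5 = 29 → write D carry 1
  remaining carry: 1

0x1D0790438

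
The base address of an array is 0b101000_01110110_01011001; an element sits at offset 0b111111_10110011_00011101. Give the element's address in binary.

0b11010000010100101110110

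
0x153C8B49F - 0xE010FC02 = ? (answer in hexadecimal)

0x73B7B89D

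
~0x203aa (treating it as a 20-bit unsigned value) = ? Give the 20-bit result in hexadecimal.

Each hex digit d becomes f−d:
  2→d, 0→f, 3→c, a→5, a→5

0xdfc55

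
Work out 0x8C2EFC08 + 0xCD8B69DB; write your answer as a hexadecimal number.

0x159BA65E3

Add column by column in base 16, right to left:
  8+B = 3 carry 1
  0+D+1 = E
  C+9 = 5 carry 1
  F+6+1 = 6 carry 1
  E+B+1 = A carry 1
  2+8+1 = B
  C+D = 9 carry 1
  8+C+1 = 5 carry 1
  final carry 1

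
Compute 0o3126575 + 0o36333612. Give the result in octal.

Add column by column in base 8, right to left:
  5+2 = 7
  7+1 = 0 carry 1
  5+6+1 = 4 carry 1
  6+3+1 = 2 carry 1
  2+3+1 = 6
  1+3 = 4
  3+6 = 1 carry 1
  0+3+1 = 4

0o41462407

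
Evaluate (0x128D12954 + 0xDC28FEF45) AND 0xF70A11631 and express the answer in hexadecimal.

0xE60211011

Add column by column in base 16, right to left:
  4+5 = 9
  5+4 = 9
  9+F = 8 carry 1
  2+E+1 = 1 carry 1
  1+F+1 = 1 carry 1
  D+8+1 = 6 carry 1
  8+2+1 = B
  2+C = E
  1+D = E
Sum = 0xEEB611899; now AND with 0xF70A11631:
  E&F=E, E&7=6, B&0=0, 6&A=2, 1&1=1, 1&1=1, 8&6=0, 9&3=1, 9&1=1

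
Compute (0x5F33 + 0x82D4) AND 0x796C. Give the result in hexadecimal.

Add column by column in base 16, right to left:
  3+4 = 7
  3+D = 0 carry 1
  F+2+1 = 2 carry 1
  5+8+1 = E
Sum = 0xE207; now AND with 0x796C:
  E&7=6, 2&9=0, 0&6=0, 7&C=4

0x6004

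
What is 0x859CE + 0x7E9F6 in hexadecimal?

Add column by column in base 16, right to left:
  E+6 = 4 carry 1
  C+F+1 = C carry 1
  9+9+1 = 3 carry 1
  5+E+1 = 4 carry 1
  8+7+1 = 0 carry 1
  final carry 1

0x1043C4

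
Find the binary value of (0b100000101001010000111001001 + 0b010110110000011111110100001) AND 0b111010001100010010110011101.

Add column by column in base 2, right to left:
  1+1 = 0 carry 1
  0+0+1 = 1
  0+0 = 0
  1+0 = 1
  0+0 = 0
  0+1 = 1
  1+0 = 1
  1+1 = 0 carry 1
  1+1+1 = 1 carry 1
  0+1+1 = 0 carry 1
  0+1+1 = 0 carry 1
  0+1+1 = 0 carry 1
  0+1+1 = 0 carry 1
  1+1+1 = 1 carry 1
  0+0+1 = 1
  1+0 = 1
  0+0 = 0
  0+0 = 0
  1+0 = 1
  0+1 = 1
  1+1 = 0 carry 1
  0+0+1 = 1
  0+1 = 1
  0+1 = 1
  0+0 = 0
  0+1 = 1
  1+0 = 1
Sum = 0b110111011001110000101101010; now AND with 0b111010001100010010110011101:
  110111011001110000101101010
& 111010001100010010110011101
= 110010001000010000100001000

0b110010001000010000100001000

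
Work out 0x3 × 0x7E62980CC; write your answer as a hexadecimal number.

Multiply each base-16 digit by 3, carrying:
  C×3 = 36 → write 4 carry 2
  C×3+2 = 38 → write 6 carry 2
  0×3+2 = 2 → write 2
  8×3 = 24 → write 8 carry 1
  9×3+1 = 28 → write C carry 1
  2×3+1 = 7 → write 7
  6×3 = 18 → write 2 carry 1
  E×3+1 = 43 → write B carry 2
  7×3+2 = 23 → write 7 carry 1
  remaining carry: 1

0x17B27C8264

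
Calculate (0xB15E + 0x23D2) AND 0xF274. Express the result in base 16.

Add column by column in base 16, right to left:
  E+2 = 0 carry 1
  5+D+1 = 3 carry 1
  1+3+1 = 5
  B+2 = D
Sum = 0xD530; now AND with 0xF274:
  D&F=D, 5&2=0, 3&7=3, 0&4=0

0xD030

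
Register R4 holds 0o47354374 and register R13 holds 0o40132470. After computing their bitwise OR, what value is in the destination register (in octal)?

0o47376774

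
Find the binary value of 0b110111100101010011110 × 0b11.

0b10100110101111111011010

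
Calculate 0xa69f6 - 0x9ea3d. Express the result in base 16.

0x7fb9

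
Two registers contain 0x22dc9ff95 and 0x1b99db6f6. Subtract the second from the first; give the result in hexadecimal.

Subtract column by column in base 16:
  5-6 → f (borrow)
  9-f-1 → 9 (borrow)
  f-6-1 → 8
  f-b → 4
  9-d → c (borrow)
  c-9-1 → 2
  d-9 → 4
  2-b → 7 (borrow)
  2-1-1 → 0

0x742c489f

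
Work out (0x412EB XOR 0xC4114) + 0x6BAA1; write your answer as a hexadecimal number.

0xF0EA0

First 0x412EB XOR 0xC4114 = 0x853FF.
Add column by column in base 16, right to left:
  F+1 = 0 carry 1
  F+A+1 = A carry 1
  3+A+1 = E
  5+B = 0 carry 1
  8+6+1 = F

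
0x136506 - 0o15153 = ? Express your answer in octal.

0x136506 = 0o4662406 in octal.
Subtract column by column in base 8:
  6-3 → 3
  0-5 → 3 (borrow)
  4-1-1 → 2
  2-5 → 5 (borrow)
  6-1-1 → 4
  6-0 → 6
  4-0 → 4

0o4645233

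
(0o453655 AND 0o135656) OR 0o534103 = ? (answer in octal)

0o453655 AND 0o135656 = 0o011654.
Then OR with 0o534103.

0o535757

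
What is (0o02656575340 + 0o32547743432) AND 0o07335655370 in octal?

Add column by column in base 8, right to left:
  0+2 = 2
  4+3 = 7
  3+4 = 7
  5+3 = 0 carry 1
  7+4+1 = 4 carry 1
  5+7+1 = 5 carry 1
  6+7+1 = 6 carry 1
  5+4+1 = 2 carry 1
  6+5+1 = 4 carry 1
  2+2+1 = 5
  0+3 = 3
Sum = 0o35426540772; now AND with 0o07335655370:
  3&0=0, 5&7=5, 4&3=0, 2&3=2, 6&5=4, 5&6=4, 4&5=4, 0&5=0, 7&3=3, 7&7=7, 2&0=0

0o5024440370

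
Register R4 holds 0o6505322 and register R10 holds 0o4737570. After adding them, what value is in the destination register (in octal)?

0o13445112

Add column by column in base 8, right to left:
  2+0 = 2
  2+7 = 1 carry 1
  3+5+1 = 1 carry 1
  5+7+1 = 5 carry 1
  0+3+1 = 4
  5+7 = 4 carry 1
  6+4+1 = 3 carry 1
  final carry 1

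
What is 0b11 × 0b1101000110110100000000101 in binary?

0b100111010100011100000001111

Multiply each base-2 digit by 3, carrying:
  1×3 = 3 → write 1 carry 1
  0×3+1 = 1 → write 1
  1×3 = 3 → write 1 carry 1
  0×3+1 = 1 → write 1
  0×3 = 0 → write 0
  0×3 = 0 → write 0
  0×3 = 0 → write 0
  0×3 = 0 → write 0
  0×3 = 0 → write 0
  0×3 = 0 → write 0
  0×3 = 0 → write 0
  1×3 = 3 → write 1 carry 1
  0×3+1 = 1 → write 1
  1×3 = 3 → write 1 carry 1
  1×3+1 = 4 → write 0 carry 2
  0×3+2 = 2 → write 0 carry 1
  1×3+1 = 4 → write 0 carry 2
  1×3+2 = 5 → write 1 carry 2
  0×3+2 = 2 → write 0 carry 1
  0×3+1 = 1 → write 1
  0×3 = 0 → write 0
  1×3 = 3 → write 1 carry 1
  0×3+1 = 1 → write 1
  1×3 = 3 → write 1 carry 1
  1×3+1 = 4 → write 0 carry 2
  remaining carry: 10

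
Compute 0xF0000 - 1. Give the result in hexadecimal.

The trailing 4 digits are 0, so subtracting 1 borrows through: they become F and the next digit up decrements.

0xEFFFF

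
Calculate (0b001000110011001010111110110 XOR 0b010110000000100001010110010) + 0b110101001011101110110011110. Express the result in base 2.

First 0b001000110011001010111110110 XOR 0b010110000000100001010110010 = 0b011110110011101011101000100.
Add column by column in base 2, right to left:
  0+0 = 0
  0+1 = 1
  1+1 = 0 carry 1
  0+1+1 = 0 carry 1
  0+1+1 = 0 carry 1
  0+0+1 = 1
  1+0 = 1
  0+1 = 1
  1+1 = 0 carry 1
  1+0+1 = 0 carry 1
  1+1+1 = 1 carry 1
  0+1+1 = 0 carry 1
  1+1+1 = 1 carry 1
  0+0+1 = 1
  1+1 = 0 carry 1
  1+1+1 = 1 carry 1
  1+1+1 = 1 carry 1
  0+0+1 = 1
  0+1 = 1
  1+0 = 1
  1+0 = 1
  0+1 = 1
  1+0 = 1
  1+1 = 0 carry 1
  1+0+1 = 0 carry 1
  1+1+1 = 1 carry 1
  0+1+1 = 0 carry 1
  final carry 1

0b1010011111111011010011100010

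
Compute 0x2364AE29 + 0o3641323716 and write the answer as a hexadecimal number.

0x41EA55F7

0o3641323716 = 0x1E85A7CE in hexadecimal.
Add column by column in base 16, right to left:
  9+E = 7 carry 1
  2+C+1 = F
  E+7 = 5 carry 1
  A+A+1 = 5 carry 1
  4+5+1 = A
  6+8 = E
  3+E = 1 carry 1
  2+1+1 = 4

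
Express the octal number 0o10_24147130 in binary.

Each octal digit is 3 bits: 1=001 0=000 2=010 4=100 1=001 4=100 7=111 1=001 3=011 0=000.

0b1000010100001100111001011000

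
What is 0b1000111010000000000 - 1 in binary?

The trailing 10 digits are 0, so subtracting 1 borrows through: they become 1 and the next digit up decrements.

0b1000111001111111111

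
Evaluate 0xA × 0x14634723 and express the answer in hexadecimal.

Multiply each base-16 digit by 10, carrying:
  3×10 = 30 → write E carry 1
  2×10+1 = 21 → write 5 carry 1
  7×10+1 = 71 → write 7 carry 4
  4×10+4 = 44 → write C carry 2
  3×10+2 = 32 → write 0 carry 2
  6×10+2 = 62 → write E carry 3
  4×10+3 = 43 → write B carry 2
  1×10+2 = 12 → write C

0xCBE0C75E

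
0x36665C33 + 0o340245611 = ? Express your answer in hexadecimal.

0x39E7A7BC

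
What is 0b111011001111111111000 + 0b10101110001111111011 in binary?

Add column by column in base 2, right to left:
  0+1 = 1
  0+1 = 1
  0+0 = 0
  1+1 = 0 carry 1
  1+1+1 = 1 carry 1
  1+1+1 = 1 carry 1
  1+1+1 = 1 carry 1
  1+1+1 = 1 carry 1
  1+1+1 = 1 carry 1
  1+1+1 = 1 carry 1
  1+0+1 = 0 carry 1
  1+0+1 = 0 carry 1
  1+0+1 = 0 carry 1
  0+1+1 = 0 carry 1
  0+1+1 = 0 carry 1
  1+1+1 = 1 carry 1
  1+0+1 = 0 carry 1
  0+1+1 = 0 carry 1
  1+0+1 = 0 carry 1
  1+1+1 = 1 carry 1
  1+0+1 = 0 carry 1
  final carry 1

0b1010001000001111110011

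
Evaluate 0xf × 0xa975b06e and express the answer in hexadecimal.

Multiply each base-16 digit by 15, carrying:
  e×15 = 210 → write 2 carry 13
  6×15+13 = 103 → write 7 carry 6
  0×15+6 = 6 → write 6
  b×15 = 165 → write 5 carry 10
  5×15+10 = 85 → write 5 carry 5
  7×15+5 = 110 → write e carry 6
  9×15+6 = 141 → write d carry 8
  a×15+8 = 158 → write e carry 9
  remaining carry: 9

0x9ede55672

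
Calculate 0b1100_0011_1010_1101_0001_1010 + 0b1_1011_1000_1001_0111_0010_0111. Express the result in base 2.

Add column by column in base 2, right to left:
  0+1 = 1
  1+1 = 0 carry 1
  0+1+1 = 0 carry 1
  1+0+1 = 0 carry 1
  1+0+1 = 0 carry 1
  0+1+1 = 0 carry 1
  0+0+1 = 1
  0+0 = 0
  1+1 = 0 carry 1
  0+1+1 = 0 carry 1
  1+1+1 = 1 carry 1
  1+0+1 = 0 carry 1
  0+1+1 = 0 carry 1
  1+0+1 = 0 carry 1
  0+0+1 = 1
  1+1 = 0 carry 1
  1+0+1 = 0 carry 1
  1+0+1 = 0 carry 1
  0+0+1 = 1
  0+1 = 1
  0+1 = 1
  0+1 = 1
  1+0 = 1
  1+1 = 0 carry 1
  0+1+1 = 0 carry 1
  final carry 1

0b10011111000100010001000001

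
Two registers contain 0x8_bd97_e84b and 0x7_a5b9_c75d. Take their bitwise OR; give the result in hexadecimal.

0xfbdbfef5f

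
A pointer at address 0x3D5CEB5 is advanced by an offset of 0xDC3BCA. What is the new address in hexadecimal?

0x4B20A7F

Add column by column in base 16, right to left:
  5+A = F
  B+C = 7 carry 1
  E+B+1 = A carry 1
  C+3+1 = 0 carry 1
  5+C+1 = 2 carry 1
  D+D+1 = B carry 1
  3+0+1 = 4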